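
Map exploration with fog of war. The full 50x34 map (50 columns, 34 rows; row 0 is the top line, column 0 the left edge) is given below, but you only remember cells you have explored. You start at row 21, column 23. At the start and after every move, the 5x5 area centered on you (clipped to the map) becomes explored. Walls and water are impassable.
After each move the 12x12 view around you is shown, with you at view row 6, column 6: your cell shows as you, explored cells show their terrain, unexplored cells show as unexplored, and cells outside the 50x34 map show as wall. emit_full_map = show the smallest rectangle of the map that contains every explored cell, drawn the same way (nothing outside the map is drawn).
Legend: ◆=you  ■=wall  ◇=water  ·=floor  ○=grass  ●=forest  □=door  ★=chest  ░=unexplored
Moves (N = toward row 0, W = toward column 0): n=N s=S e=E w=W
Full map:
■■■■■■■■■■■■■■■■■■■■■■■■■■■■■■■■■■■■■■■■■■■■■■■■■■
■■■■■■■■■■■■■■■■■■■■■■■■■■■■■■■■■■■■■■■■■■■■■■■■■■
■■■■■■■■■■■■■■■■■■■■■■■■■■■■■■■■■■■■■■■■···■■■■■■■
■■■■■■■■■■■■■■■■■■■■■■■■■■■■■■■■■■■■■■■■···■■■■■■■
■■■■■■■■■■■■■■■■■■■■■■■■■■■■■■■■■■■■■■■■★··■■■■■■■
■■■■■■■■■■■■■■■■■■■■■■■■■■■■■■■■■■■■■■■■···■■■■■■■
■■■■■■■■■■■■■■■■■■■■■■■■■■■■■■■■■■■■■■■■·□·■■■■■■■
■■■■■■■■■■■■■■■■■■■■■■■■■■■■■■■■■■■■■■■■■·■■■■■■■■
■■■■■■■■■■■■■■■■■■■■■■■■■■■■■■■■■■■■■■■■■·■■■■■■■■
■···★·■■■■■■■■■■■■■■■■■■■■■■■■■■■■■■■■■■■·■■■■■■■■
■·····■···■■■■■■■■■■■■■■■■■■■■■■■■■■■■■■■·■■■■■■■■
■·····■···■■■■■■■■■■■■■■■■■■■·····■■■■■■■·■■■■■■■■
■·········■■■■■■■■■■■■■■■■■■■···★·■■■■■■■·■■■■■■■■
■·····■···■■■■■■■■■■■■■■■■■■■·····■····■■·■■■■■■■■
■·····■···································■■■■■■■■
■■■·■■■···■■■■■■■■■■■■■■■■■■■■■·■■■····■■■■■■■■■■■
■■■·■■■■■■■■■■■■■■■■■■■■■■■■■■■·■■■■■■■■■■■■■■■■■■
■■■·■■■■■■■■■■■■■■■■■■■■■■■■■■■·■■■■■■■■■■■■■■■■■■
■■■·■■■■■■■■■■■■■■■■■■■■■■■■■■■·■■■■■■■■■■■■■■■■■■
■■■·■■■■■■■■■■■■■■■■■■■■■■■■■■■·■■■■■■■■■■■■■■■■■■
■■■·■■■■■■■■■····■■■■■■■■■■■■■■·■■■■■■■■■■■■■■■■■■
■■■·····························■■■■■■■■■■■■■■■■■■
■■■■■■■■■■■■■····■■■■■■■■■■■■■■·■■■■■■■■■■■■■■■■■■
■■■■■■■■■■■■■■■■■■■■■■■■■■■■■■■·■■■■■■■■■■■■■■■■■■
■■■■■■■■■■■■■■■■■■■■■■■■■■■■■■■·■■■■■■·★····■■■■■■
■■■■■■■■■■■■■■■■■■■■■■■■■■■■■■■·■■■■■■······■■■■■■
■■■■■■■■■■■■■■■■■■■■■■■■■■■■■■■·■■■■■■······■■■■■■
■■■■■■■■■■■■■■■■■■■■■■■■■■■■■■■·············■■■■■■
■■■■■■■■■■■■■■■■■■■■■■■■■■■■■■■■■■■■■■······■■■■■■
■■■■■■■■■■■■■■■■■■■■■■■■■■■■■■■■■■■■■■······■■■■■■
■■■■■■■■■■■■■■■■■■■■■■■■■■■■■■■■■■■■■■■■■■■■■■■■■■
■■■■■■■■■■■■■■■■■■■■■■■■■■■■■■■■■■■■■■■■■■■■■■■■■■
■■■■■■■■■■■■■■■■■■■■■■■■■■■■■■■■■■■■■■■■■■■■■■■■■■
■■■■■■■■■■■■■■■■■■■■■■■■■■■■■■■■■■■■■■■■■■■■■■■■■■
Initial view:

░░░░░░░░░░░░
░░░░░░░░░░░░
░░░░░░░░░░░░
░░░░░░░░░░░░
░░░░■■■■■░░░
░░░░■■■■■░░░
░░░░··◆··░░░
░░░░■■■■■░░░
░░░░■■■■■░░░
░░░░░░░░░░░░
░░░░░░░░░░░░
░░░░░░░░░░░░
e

░░░░░░░░░░░░
░░░░░░░░░░░░
░░░░░░░░░░░░
░░░░░░░░░░░░
░░░■■■■■■░░░
░░░■■■■■■░░░
░░░···◆··░░░
░░░■■■■■■░░░
░░░■■■■■■░░░
░░░░░░░░░░░░
░░░░░░░░░░░░
░░░░░░░░░░░░

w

░░░░░░░░░░░░
░░░░░░░░░░░░
░░░░░░░░░░░░
░░░░░░░░░░░░
░░░░■■■■■■░░
░░░░■■■■■■░░
░░░░··◆···░░
░░░░■■■■■■░░
░░░░■■■■■■░░
░░░░░░░░░░░░
░░░░░░░░░░░░
░░░░░░░░░░░░

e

░░░░░░░░░░░░
░░░░░░░░░░░░
░░░░░░░░░░░░
░░░░░░░░░░░░
░░░■■■■■■░░░
░░░■■■■■■░░░
░░░···◆··░░░
░░░■■■■■■░░░
░░░■■■■■■░░░
░░░░░░░░░░░░
░░░░░░░░░░░░
░░░░░░░░░░░░

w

░░░░░░░░░░░░
░░░░░░░░░░░░
░░░░░░░░░░░░
░░░░░░░░░░░░
░░░░■■■■■■░░
░░░░■■■■■■░░
░░░░··◆···░░
░░░░■■■■■■░░
░░░░■■■■■■░░
░░░░░░░░░░░░
░░░░░░░░░░░░
░░░░░░░░░░░░

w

░░░░░░░░░░░░
░░░░░░░░░░░░
░░░░░░░░░░░░
░░░░░░░░░░░░
░░░░■■■■■■■░
░░░░■■■■■■■░
░░░░··◆····░
░░░░■■■■■■■░
░░░░■■■■■■■░
░░░░░░░░░░░░
░░░░░░░░░░░░
░░░░░░░░░░░░

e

░░░░░░░░░░░░
░░░░░░░░░░░░
░░░░░░░░░░░░
░░░░░░░░░░░░
░░░■■■■■■■░░
░░░■■■■■■■░░
░░░···◆···░░
░░░■■■■■■■░░
░░░■■■■■■■░░
░░░░░░░░░░░░
░░░░░░░░░░░░
░░░░░░░░░░░░

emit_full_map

■■■■■■■
■■■■■■■
···◆···
■■■■■■■
■■■■■■■

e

░░░░░░░░░░░░
░░░░░░░░░░░░
░░░░░░░░░░░░
░░░░░░░░░░░░
░░■■■■■■■░░░
░░■■■■■■■░░░
░░····◆··░░░
░░■■■■■■■░░░
░░■■■■■■■░░░
░░░░░░░░░░░░
░░░░░░░░░░░░
░░░░░░░░░░░░

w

░░░░░░░░░░░░
░░░░░░░░░░░░
░░░░░░░░░░░░
░░░░░░░░░░░░
░░░■■■■■■■░░
░░░■■■■■■■░░
░░░···◆···░░
░░░■■■■■■■░░
░░░■■■■■■■░░
░░░░░░░░░░░░
░░░░░░░░░░░░
░░░░░░░░░░░░

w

░░░░░░░░░░░░
░░░░░░░░░░░░
░░░░░░░░░░░░
░░░░░░░░░░░░
░░░░■■■■■■■░
░░░░■■■■■■■░
░░░░··◆····░
░░░░■■■■■■■░
░░░░■■■■■■■░
░░░░░░░░░░░░
░░░░░░░░░░░░
░░░░░░░░░░░░


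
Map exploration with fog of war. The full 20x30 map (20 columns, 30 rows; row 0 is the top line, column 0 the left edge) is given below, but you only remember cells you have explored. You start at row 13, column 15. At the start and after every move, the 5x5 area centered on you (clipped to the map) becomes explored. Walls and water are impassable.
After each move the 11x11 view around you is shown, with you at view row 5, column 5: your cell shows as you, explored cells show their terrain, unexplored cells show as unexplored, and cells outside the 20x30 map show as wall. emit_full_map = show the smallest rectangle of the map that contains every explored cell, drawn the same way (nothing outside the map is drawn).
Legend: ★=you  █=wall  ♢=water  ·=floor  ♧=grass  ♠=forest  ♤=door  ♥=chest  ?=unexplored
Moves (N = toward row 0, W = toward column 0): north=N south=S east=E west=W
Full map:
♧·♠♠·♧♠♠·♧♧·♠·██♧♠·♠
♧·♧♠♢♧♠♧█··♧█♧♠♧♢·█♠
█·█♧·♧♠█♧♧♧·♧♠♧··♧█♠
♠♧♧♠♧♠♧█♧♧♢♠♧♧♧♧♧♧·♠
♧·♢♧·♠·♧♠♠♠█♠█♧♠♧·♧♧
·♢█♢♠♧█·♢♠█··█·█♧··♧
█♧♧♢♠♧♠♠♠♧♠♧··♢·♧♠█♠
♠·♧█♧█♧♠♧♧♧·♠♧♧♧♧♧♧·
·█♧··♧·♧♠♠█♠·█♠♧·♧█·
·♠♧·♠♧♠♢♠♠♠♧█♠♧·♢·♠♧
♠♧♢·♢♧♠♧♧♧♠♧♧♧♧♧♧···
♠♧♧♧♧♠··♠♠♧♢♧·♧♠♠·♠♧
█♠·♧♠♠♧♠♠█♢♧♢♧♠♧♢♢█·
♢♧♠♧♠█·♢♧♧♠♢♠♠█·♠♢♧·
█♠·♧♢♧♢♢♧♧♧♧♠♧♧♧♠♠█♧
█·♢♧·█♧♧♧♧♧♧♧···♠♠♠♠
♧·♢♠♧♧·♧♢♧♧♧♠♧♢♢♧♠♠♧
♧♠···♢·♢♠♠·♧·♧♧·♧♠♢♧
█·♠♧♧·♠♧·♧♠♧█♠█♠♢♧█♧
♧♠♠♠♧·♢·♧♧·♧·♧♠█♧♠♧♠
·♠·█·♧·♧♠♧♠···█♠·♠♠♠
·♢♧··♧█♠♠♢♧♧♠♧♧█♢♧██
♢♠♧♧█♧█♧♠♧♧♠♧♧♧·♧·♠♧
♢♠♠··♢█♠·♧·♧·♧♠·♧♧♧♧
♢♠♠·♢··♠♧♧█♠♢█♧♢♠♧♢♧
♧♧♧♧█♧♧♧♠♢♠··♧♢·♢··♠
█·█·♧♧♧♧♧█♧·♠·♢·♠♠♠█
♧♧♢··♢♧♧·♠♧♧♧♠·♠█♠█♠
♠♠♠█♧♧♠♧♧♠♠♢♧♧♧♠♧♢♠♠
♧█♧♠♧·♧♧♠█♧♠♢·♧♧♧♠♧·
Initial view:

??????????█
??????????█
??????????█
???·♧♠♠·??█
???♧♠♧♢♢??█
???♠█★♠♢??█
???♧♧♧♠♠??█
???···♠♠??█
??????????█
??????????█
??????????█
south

??????????█
??????????█
???·♧♠♠·??█
???♧♠♧♢♢??█
???♠█·♠♢??█
???♧♧★♠♠??█
???···♠♠??█
???♧♢♢♧♠??█
??????????█
??????????█
??????????█

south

??????????█
???·♧♠♠·??█
???♧♠♧♢♢??█
???♠█·♠♢??█
???♧♧♧♠♠??█
???··★♠♠??█
???♧♢♢♧♠??█
???♧♧·♧♠??█
??????????█
??????????█
??????????█

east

?????????██
??·♧♠♠·??██
??♧♠♧♢♢??██
??♠█·♠♢♧?██
??♧♧♧♠♠█?██
??···★♠♠?██
??♧♢♢♧♠♠?██
??♧♧·♧♠♢?██
?????????██
?????????██
?????????██

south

??·♧♠♠·??██
??♧♠♧♢♢??██
??♠█·♠♢♧?██
??♧♧♧♠♠█?██
??···♠♠♠?██
??♧♢♢★♠♠?██
??♧♧·♧♠♢?██
???█♠♢♧█?██
?????????██
?????????██
?????????██

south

??♧♠♧♢♢??██
??♠█·♠♢♧?██
??♧♧♧♠♠█?██
??···♠♠♠?██
??♧♢♢♧♠♠?██
??♧♧·★♠♢?██
???█♠♢♧█?██
???♠█♧♠♧?██
?????????██
?????????██
?????????██

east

?♧♠♧♢♢??███
?♠█·♠♢♧?███
?♧♧♧♠♠█?███
?···♠♠♠♠███
?♧♢♢♧♠♠♧███
?♧♧·♧★♢♧███
??█♠♢♧█♧███
??♠█♧♠♧♠███
????????███
????????███
????????███

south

?♠█·♠♢♧?███
?♧♧♧♠♠█?███
?···♠♠♠♠███
?♧♢♢♧♠♠♧███
?♧♧·♧♠♢♧███
??█♠♢★█♧███
??♠█♧♠♧♠███
???♠·♠♠♠███
????????███
????????███
????????███

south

?♧♧♧♠♠█?███
?···♠♠♠♠███
?♧♢♢♧♠♠♧███
?♧♧·♧♠♢♧███
??█♠♢♧█♧███
??♠█♧★♧♠███
???♠·♠♠♠███
???█♢♧█████
????????███
????????███
????????███

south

?···♠♠♠♠███
?♧♢♢♧♠♠♧███
?♧♧·♧♠♢♧███
??█♠♢♧█♧███
??♠█♧♠♧♠███
???♠·★♠♠███
???█♢♧█████
???·♧·♠♧███
????????███
????????███
????????███

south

?♧♢♢♧♠♠♧███
?♧♧·♧♠♢♧███
??█♠♢♧█♧███
??♠█♧♠♧♠███
???♠·♠♠♠███
???█♢★█████
???·♧·♠♧███
???·♧♧♧♧███
????????███
????????███
????????███

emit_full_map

·♧♠♠·??
♧♠♧♢♢??
♠█·♠♢♧?
♧♧♧♠♠█?
···♠♠♠♠
♧♢♢♧♠♠♧
♧♧·♧♠♢♧
?█♠♢♧█♧
?♠█♧♠♧♠
??♠·♠♠♠
??█♢★██
??·♧·♠♧
??·♧♧♧♧

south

?♧♧·♧♠♢♧███
??█♠♢♧█♧███
??♠█♧♠♧♠███
???♠·♠♠♠███
???█♢♧█████
???·♧★♠♧███
???·♧♧♧♧███
???♢♠♧♢♧███
????????███
????????███
????????███

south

??█♠♢♧█♧███
??♠█♧♠♧♠███
???♠·♠♠♠███
???█♢♧█████
???·♧·♠♧███
???·♧★♧♧███
???♢♠♧♢♧███
???·♢··♠███
????????███
????????███
????????███

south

??♠█♧♠♧♠███
???♠·♠♠♠███
???█♢♧█████
???·♧·♠♧███
???·♧♧♧♧███
???♢♠★♢♧███
???·♢··♠███
???·♠♠♠████
????????███
????????███
????????███

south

???♠·♠♠♠███
???█♢♧█████
???·♧·♠♧███
???·♧♧♧♧███
???♢♠♧♢♧███
???·♢★·♠███
???·♠♠♠████
???♠█♠█♠███
????????███
????????███
███████████

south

???█♢♧█████
???·♧·♠♧███
???·♧♧♧♧███
???♢♠♧♢♧███
???·♢··♠███
???·♠★♠████
???♠█♠█♠███
???♠♧♢♠♠███
????????███
███████████
███████████

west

????█♢♧████
????·♧·♠♧██
????·♧♧♧♧██
???♧♢♠♧♢♧██
???♢·♢··♠██
???♢·★♠♠███
???·♠█♠█♠██
???♧♠♧♢♠♠██
?????????██
███████████
███████████

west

?????█♢♧███
?????·♧·♠♧█
?????·♧♧♧♧█
???█♧♢♠♧♢♧█
???♧♢·♢··♠█
???·♢★♠♠♠██
???♠·♠█♠█♠█
???♧♧♠♧♢♠♠█
??????????█
███████████
███████████

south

?????·♧·♠♧█
?????·♧♧♧♧█
???█♧♢♠♧♢♧█
???♧♢·♢··♠█
???·♢·♠♠♠██
???♠·★█♠█♠█
???♧♧♠♧♢♠♠█
???·♧♧♧♠??█
███████████
███████████
███████████

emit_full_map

·♧♠♠·??
♧♠♧♢♢??
♠█·♠♢♧?
♧♧♧♠♠█?
···♠♠♠♠
♧♢♢♧♠♠♧
♧♧·♧♠♢♧
?█♠♢♧█♧
?♠█♧♠♧♠
??♠·♠♠♠
??█♢♧██
??·♧·♠♧
??·♧♧♧♧
█♧♢♠♧♢♧
♧♢·♢··♠
·♢·♠♠♠█
♠·★█♠█♠
♧♧♠♧♢♠♠
·♧♧♧♠??

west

??????·♧·♠♧
??????·♧♧♧♧
????█♧♢♠♧♢♧
???·♧♢·♢··♠
???♠·♢·♠♠♠█
???♧♠★♠█♠█♠
???♧♧♧♠♧♢♠♠
???♢·♧♧♧♠??
███████████
███████████
███████████

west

???????·♧·♠
???????·♧♧♧
?????█♧♢♠♧♢
???··♧♢·♢··
???·♠·♢·♠♠♠
???♧♧★·♠█♠█
???♢♧♧♧♠♧♢♠
???♠♢·♧♧♧♠?
███████████
███████████
███████████

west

????????·♧·
????????·♧♧
??????█♧♢♠♧
???♠··♧♢·♢·
???♧·♠·♢·♠♠
???♧♧★♠·♠█♠
???♠♢♧♧♧♠♧♢
???♧♠♢·♧♧♧♠
███████████
███████████
███████████

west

?????????·♧
?????????·♧
???????█♧♢♠
???♢♠··♧♢·♢
???█♧·♠·♢·♠
???♠♧★♧♠·♠█
???♠♠♢♧♧♧♠♧
???█♧♠♢·♧♧♧
███████████
███████████
███████████

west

??????????·
??????????·
????????█♧♢
???♠♢♠··♧♢·
???♧█♧·♠·♢·
???·♠★♧♧♠·♠
???♧♠♠♢♧♧♧♠
???♠█♧♠♢·♧♧
███████████
███████████
███████████

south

??????????·
????????█♧♢
???♠♢♠··♧♢·
???♧█♧·♠·♢·
???·♠♧♧♧♠·♠
???♧♠★♢♧♧♧♠
???♠█♧♠♢·♧♧
███████████
███████████
███████████
███████████

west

???????????
?????????█♧
????♠♢♠··♧♢
???♧♧█♧·♠·♢
???♧·♠♧♧♧♠·
???♧♧★♠♢♧♧♧
???♧♠█♧♠♢·♧
███████████
███████████
███████████
███████████

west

???????????
??????????█
?????♠♢♠··♧
???♧♧♧█♧·♠·
???♧♧·♠♧♧♧♠
???♠♧★♠♠♢♧♧
???♧♧♠█♧♠♢·
███████████
███████████
███████████
███████████

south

??????????█
?????♠♢♠··♧
???♧♧♧█♧·♠·
???♧♧·♠♧♧♧♠
???♠♧♧♠♠♢♧♧
???♧♧★█♧♠♢·
███████████
███████████
███████████
███████████
███████████

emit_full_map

???????·♧♠♠·??
???????♧♠♧♢♢??
???????♠█·♠♢♧?
???????♧♧♧♠♠█?
???????···♠♠♠♠
???????♧♢♢♧♠♠♧
???????♧♧·♧♠♢♧
????????█♠♢♧█♧
????????♠█♧♠♧♠
?????????♠·♠♠♠
?????????█♢♧██
?????????·♧·♠♧
?????????·♧♧♧♧
???????█♧♢♠♧♢♧
??♠♢♠··♧♢·♢··♠
♧♧♧█♧·♠·♢·♠♠♠█
♧♧·♠♧♧♧♠·♠█♠█♠
♠♧♧♠♠♢♧♧♧♠♧♢♠♠
♧♧★█♧♠♢·♧♧♧♠??

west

???????????
??????♠♢♠··
????♧♧♧█♧·♠
???♢♧♧·♠♧♧♧
???♧♠♧♧♠♠♢♧
???·♧★♠█♧♠♢
███████████
███████████
███████████
███████████
███████████

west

???????????
???????♠♢♠·
?????♧♧♧█♧·
???·♢♧♧·♠♧♧
???♧♧♠♧♧♠♠♢
???♧·★♧♠█♧♠
███████████
███████████
███████████
███████████
███████████

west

???????????
????????♠♢♠
??????♧♧♧█♧
???··♢♧♧·♠♧
???█♧♧♠♧♧♠♠
???♠♧★♧♧♠█♧
███████████
███████████
███████████
███████████
███████████

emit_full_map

??????????·♧♠♠·??
??????????♧♠♧♢♢??
??????????♠█·♠♢♧?
??????????♧♧♧♠♠█?
??????????···♠♠♠♠
??????????♧♢♢♧♠♠♧
??????????♧♧·♧♠♢♧
???????????█♠♢♧█♧
???????????♠█♧♠♧♠
????????????♠·♠♠♠
????????????█♢♧██
????????????·♧·♠♧
????????????·♧♧♧♧
??????????█♧♢♠♧♢♧
?????♠♢♠··♧♢·♢··♠
???♧♧♧█♧·♠·♢·♠♠♠█
··♢♧♧·♠♧♧♧♠·♠█♠█♠
█♧♧♠♧♧♠♠♢♧♧♧♠♧♢♠♠
♠♧★♧♧♠█♧♠♢·♧♧♧♠??


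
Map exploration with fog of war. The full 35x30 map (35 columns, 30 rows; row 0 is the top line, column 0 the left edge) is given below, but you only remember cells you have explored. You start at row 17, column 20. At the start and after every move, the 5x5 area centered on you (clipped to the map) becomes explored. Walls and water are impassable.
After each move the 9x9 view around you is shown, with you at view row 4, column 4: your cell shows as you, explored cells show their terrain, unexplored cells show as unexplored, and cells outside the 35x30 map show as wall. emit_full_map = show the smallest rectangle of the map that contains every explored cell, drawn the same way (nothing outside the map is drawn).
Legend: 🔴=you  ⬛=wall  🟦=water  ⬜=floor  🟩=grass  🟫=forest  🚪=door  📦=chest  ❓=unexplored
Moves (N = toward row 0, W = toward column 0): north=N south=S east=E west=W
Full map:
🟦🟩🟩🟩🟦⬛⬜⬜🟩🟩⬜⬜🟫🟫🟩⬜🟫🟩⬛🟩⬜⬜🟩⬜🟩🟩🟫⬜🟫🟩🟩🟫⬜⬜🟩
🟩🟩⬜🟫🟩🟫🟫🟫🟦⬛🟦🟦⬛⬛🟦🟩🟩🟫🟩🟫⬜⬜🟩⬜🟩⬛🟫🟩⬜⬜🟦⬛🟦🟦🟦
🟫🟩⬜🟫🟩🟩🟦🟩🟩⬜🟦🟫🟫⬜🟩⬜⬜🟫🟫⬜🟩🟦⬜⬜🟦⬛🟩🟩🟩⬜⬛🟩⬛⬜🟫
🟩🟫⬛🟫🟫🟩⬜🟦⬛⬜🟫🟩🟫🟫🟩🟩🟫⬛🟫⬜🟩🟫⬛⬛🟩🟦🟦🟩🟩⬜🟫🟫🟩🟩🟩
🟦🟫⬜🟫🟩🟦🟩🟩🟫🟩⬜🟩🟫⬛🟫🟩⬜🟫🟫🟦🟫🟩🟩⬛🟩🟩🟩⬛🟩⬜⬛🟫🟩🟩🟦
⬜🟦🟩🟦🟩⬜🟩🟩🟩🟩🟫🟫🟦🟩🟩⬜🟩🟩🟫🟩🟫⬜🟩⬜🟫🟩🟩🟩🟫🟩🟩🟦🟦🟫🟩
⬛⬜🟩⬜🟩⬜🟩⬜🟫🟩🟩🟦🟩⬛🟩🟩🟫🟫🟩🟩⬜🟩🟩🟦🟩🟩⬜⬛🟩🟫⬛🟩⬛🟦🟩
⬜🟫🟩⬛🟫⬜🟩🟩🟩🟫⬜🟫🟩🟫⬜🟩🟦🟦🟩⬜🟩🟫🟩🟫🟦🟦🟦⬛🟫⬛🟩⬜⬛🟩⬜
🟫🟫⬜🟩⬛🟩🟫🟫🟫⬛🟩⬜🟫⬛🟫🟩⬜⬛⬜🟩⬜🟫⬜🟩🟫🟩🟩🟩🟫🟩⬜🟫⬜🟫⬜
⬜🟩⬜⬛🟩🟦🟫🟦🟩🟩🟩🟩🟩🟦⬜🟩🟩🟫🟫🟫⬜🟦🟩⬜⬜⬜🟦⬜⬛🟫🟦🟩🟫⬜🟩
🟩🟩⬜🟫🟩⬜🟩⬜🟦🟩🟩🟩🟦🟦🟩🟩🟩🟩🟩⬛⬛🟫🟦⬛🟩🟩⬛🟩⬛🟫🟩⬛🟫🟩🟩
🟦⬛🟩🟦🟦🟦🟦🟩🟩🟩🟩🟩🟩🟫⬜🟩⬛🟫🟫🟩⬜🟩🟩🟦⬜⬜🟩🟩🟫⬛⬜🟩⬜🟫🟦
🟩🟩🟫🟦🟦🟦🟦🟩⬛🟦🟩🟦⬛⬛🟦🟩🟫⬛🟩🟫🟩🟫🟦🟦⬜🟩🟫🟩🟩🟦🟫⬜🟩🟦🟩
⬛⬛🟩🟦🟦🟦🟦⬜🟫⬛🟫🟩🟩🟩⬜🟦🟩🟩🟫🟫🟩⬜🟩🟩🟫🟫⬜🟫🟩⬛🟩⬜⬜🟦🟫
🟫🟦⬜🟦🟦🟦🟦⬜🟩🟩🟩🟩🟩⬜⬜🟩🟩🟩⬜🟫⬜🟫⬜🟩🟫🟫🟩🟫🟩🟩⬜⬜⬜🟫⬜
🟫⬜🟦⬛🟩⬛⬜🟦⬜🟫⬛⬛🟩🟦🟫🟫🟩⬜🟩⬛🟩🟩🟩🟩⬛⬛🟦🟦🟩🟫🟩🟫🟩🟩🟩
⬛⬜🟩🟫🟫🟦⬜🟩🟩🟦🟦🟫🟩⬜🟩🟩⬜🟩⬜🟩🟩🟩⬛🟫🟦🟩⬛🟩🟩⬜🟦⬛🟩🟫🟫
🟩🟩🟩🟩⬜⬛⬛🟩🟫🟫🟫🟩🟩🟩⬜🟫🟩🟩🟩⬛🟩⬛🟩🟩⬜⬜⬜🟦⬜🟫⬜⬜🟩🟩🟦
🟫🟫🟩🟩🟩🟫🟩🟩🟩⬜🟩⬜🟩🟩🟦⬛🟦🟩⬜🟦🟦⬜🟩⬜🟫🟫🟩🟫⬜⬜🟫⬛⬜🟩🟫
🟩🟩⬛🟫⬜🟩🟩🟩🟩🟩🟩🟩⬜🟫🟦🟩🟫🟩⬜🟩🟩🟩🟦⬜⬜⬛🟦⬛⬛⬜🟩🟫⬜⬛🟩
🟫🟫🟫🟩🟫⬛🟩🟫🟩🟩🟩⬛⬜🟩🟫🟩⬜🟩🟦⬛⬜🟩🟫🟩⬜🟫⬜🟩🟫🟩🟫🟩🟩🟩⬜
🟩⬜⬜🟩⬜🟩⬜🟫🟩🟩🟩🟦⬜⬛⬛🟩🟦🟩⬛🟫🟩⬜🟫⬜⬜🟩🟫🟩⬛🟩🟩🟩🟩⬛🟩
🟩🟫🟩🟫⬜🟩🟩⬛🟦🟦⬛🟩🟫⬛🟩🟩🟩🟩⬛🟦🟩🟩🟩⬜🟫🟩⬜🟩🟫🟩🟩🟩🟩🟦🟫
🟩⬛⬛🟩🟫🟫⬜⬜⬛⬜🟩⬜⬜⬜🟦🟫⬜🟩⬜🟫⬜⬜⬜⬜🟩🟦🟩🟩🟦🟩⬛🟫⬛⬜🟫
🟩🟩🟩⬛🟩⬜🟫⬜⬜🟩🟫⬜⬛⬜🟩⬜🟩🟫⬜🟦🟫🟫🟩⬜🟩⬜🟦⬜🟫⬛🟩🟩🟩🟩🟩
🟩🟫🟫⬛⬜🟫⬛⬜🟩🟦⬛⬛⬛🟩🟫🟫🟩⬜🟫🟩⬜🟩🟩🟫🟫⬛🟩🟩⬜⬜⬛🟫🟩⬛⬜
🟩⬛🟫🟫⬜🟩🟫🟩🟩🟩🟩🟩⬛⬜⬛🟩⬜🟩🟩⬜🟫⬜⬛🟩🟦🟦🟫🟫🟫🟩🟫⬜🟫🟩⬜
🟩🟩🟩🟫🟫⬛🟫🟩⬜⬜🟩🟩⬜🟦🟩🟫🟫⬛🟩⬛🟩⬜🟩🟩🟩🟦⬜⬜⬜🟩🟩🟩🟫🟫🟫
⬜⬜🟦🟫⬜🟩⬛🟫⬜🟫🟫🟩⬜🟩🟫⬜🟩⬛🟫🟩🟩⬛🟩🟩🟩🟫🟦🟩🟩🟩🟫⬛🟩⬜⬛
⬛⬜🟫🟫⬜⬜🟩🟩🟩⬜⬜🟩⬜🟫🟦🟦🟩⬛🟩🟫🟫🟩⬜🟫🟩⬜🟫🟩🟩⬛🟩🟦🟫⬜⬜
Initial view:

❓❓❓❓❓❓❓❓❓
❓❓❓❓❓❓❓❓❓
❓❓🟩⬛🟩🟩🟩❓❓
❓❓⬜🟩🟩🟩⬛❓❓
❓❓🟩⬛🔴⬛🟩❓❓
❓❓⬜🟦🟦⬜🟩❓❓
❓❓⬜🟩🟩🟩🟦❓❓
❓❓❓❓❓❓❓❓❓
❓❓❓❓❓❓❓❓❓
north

❓❓❓❓❓❓❓❓❓
❓❓❓❓❓❓❓❓❓
❓❓⬜🟫⬜🟫⬜❓❓
❓❓🟩⬛🟩🟩🟩❓❓
❓❓⬜🟩🔴🟩⬛❓❓
❓❓🟩⬛🟩⬛🟩❓❓
❓❓⬜🟦🟦⬜🟩❓❓
❓❓⬜🟩🟩🟩🟦❓❓
❓❓❓❓❓❓❓❓❓

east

❓❓❓❓❓❓❓❓❓
❓❓❓❓❓❓❓❓❓
❓⬜🟫⬜🟫⬜🟩❓❓
❓🟩⬛🟩🟩🟩🟩❓❓
❓⬜🟩🟩🔴⬛🟫❓❓
❓🟩⬛🟩⬛🟩🟩❓❓
❓⬜🟦🟦⬜🟩⬜❓❓
❓⬜🟩🟩🟩🟦❓❓❓
❓❓❓❓❓❓❓❓❓

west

❓❓❓❓❓❓❓❓❓
❓❓❓❓❓❓❓❓❓
❓❓⬜🟫⬜🟫⬜🟩❓
❓❓🟩⬛🟩🟩🟩🟩❓
❓❓⬜🟩🔴🟩⬛🟫❓
❓❓🟩⬛🟩⬛🟩🟩❓
❓❓⬜🟦🟦⬜🟩⬜❓
❓❓⬜🟩🟩🟩🟦❓❓
❓❓❓❓❓❓❓❓❓

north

❓❓❓❓❓❓❓❓❓
❓❓❓❓❓❓❓❓❓
❓❓🟫🟫🟩⬜🟩❓❓
❓❓⬜🟫⬜🟫⬜🟩❓
❓❓🟩⬛🔴🟩🟩🟩❓
❓❓⬜🟩🟩🟩⬛🟫❓
❓❓🟩⬛🟩⬛🟩🟩❓
❓❓⬜🟦🟦⬜🟩⬜❓
❓❓⬜🟩🟩🟩🟦❓❓

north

❓❓❓❓❓❓❓❓❓
❓❓❓❓❓❓❓❓❓
❓❓🟩🟫🟩🟫🟦❓❓
❓❓🟫🟫🟩⬜🟩❓❓
❓❓⬜🟫🔴🟫⬜🟩❓
❓❓🟩⬛🟩🟩🟩🟩❓
❓❓⬜🟩🟩🟩⬛🟫❓
❓❓🟩⬛🟩⬛🟩🟩❓
❓❓⬜🟦🟦⬜🟩⬜❓

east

❓❓❓❓❓❓❓❓❓
❓❓❓❓❓❓❓❓❓
❓🟩🟫🟩🟫🟦🟦❓❓
❓🟫🟫🟩⬜🟩🟩❓❓
❓⬜🟫⬜🔴⬜🟩❓❓
❓🟩⬛🟩🟩🟩🟩❓❓
❓⬜🟩🟩🟩⬛🟫❓❓
❓🟩⬛🟩⬛🟩🟩❓❓
❓⬜🟦🟦⬜🟩⬜❓❓

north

❓❓❓❓❓❓❓❓❓
❓❓❓❓❓❓❓❓❓
❓❓🟩⬜🟩🟩🟦❓❓
❓🟩🟫🟩🟫🟦🟦❓❓
❓🟫🟫🟩🔴🟩🟩❓❓
❓⬜🟫⬜🟫⬜🟩❓❓
❓🟩⬛🟩🟩🟩🟩❓❓
❓⬜🟩🟩🟩⬛🟫❓❓
❓🟩⬛🟩⬛🟩🟩❓❓

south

❓❓❓❓❓❓❓❓❓
❓❓🟩⬜🟩🟩🟦❓❓
❓🟩🟫🟩🟫🟦🟦❓❓
❓🟫🟫🟩⬜🟩🟩❓❓
❓⬜🟫⬜🔴⬜🟩❓❓
❓🟩⬛🟩🟩🟩🟩❓❓
❓⬜🟩🟩🟩⬛🟫❓❓
❓🟩⬛🟩⬛🟩🟩❓❓
❓⬜🟦🟦⬜🟩⬜❓❓

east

❓❓❓❓❓❓❓❓❓
❓🟩⬜🟩🟩🟦❓❓❓
🟩🟫🟩🟫🟦🟦⬜❓❓
🟫🟫🟩⬜🟩🟩🟫❓❓
⬜🟫⬜🟫🔴🟩🟫❓❓
🟩⬛🟩🟩🟩🟩⬛❓❓
⬜🟩🟩🟩⬛🟫🟦❓❓
🟩⬛🟩⬛🟩🟩❓❓❓
⬜🟦🟦⬜🟩⬜❓❓❓

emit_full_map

❓🟩⬜🟩🟩🟦❓
🟩🟫🟩🟫🟦🟦⬜
🟫🟫🟩⬜🟩🟩🟫
⬜🟫⬜🟫🔴🟩🟫
🟩⬛🟩🟩🟩🟩⬛
⬜🟩🟩🟩⬛🟫🟦
🟩⬛🟩⬛🟩🟩❓
⬜🟦🟦⬜🟩⬜❓
⬜🟩🟩🟩🟦❓❓

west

❓❓❓❓❓❓❓❓❓
❓❓🟩⬜🟩🟩🟦❓❓
❓🟩🟫🟩🟫🟦🟦⬜❓
❓🟫🟫🟩⬜🟩🟩🟫❓
❓⬜🟫⬜🔴⬜🟩🟫❓
❓🟩⬛🟩🟩🟩🟩⬛❓
❓⬜🟩🟩🟩⬛🟫🟦❓
❓🟩⬛🟩⬛🟩🟩❓❓
❓⬜🟦🟦⬜🟩⬜❓❓

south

❓❓🟩⬜🟩🟩🟦❓❓
❓🟩🟫🟩🟫🟦🟦⬜❓
❓🟫🟫🟩⬜🟩🟩🟫❓
❓⬜🟫⬜🟫⬜🟩🟫❓
❓🟩⬛🟩🔴🟩🟩⬛❓
❓⬜🟩🟩🟩⬛🟫🟦❓
❓🟩⬛🟩⬛🟩🟩❓❓
❓⬜🟦🟦⬜🟩⬜❓❓
❓⬜🟩🟩🟩🟦❓❓❓

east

❓🟩⬜🟩🟩🟦❓❓❓
🟩🟫🟩🟫🟦🟦⬜❓❓
🟫🟫🟩⬜🟩🟩🟫❓❓
⬜🟫⬜🟫⬜🟩🟫❓❓
🟩⬛🟩🟩🔴🟩⬛❓❓
⬜🟩🟩🟩⬛🟫🟦❓❓
🟩⬛🟩⬛🟩🟩⬜❓❓
⬜🟦🟦⬜🟩⬜❓❓❓
⬜🟩🟩🟩🟦❓❓❓❓

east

🟩⬜🟩🟩🟦❓❓❓❓
🟫🟩🟫🟦🟦⬜❓❓❓
🟫🟩⬜🟩🟩🟫🟫❓❓
🟫⬜🟫⬜🟩🟫🟫❓❓
⬛🟩🟩🟩🔴⬛⬛❓❓
🟩🟩🟩⬛🟫🟦🟩❓❓
⬛🟩⬛🟩🟩⬜⬜❓❓
🟦🟦⬜🟩⬜❓❓❓❓
🟩🟩🟩🟦❓❓❓❓❓

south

🟫🟩🟫🟦🟦⬜❓❓❓
🟫🟩⬜🟩🟩🟫🟫❓❓
🟫⬜🟫⬜🟩🟫🟫❓❓
⬛🟩🟩🟩🟩⬛⬛❓❓
🟩🟩🟩⬛🔴🟦🟩❓❓
⬛🟩⬛🟩🟩⬜⬜❓❓
🟦🟦⬜🟩⬜🟫🟫❓❓
🟩🟩🟩🟦❓❓❓❓❓
❓❓❓❓❓❓❓❓❓

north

🟩⬜🟩🟩🟦❓❓❓❓
🟫🟩🟫🟦🟦⬜❓❓❓
🟫🟩⬜🟩🟩🟫🟫❓❓
🟫⬜🟫⬜🟩🟫🟫❓❓
⬛🟩🟩🟩🔴⬛⬛❓❓
🟩🟩🟩⬛🟫🟦🟩❓❓
⬛🟩⬛🟩🟩⬜⬜❓❓
🟦🟦⬜🟩⬜🟫🟫❓❓
🟩🟩🟩🟦❓❓❓❓❓

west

❓🟩⬜🟩🟩🟦❓❓❓
🟩🟫🟩🟫🟦🟦⬜❓❓
🟫🟫🟩⬜🟩🟩🟫🟫❓
⬜🟫⬜🟫⬜🟩🟫🟫❓
🟩⬛🟩🟩🔴🟩⬛⬛❓
⬜🟩🟩🟩⬛🟫🟦🟩❓
🟩⬛🟩⬛🟩🟩⬜⬜❓
⬜🟦🟦⬜🟩⬜🟫🟫❓
⬜🟩🟩🟩🟦❓❓❓❓

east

🟩⬜🟩🟩🟦❓❓❓❓
🟫🟩🟫🟦🟦⬜❓❓❓
🟫🟩⬜🟩🟩🟫🟫❓❓
🟫⬜🟫⬜🟩🟫🟫❓❓
⬛🟩🟩🟩🔴⬛⬛❓❓
🟩🟩🟩⬛🟫🟦🟩❓❓
⬛🟩⬛🟩🟩⬜⬜❓❓
🟦🟦⬜🟩⬜🟫🟫❓❓
🟩🟩🟩🟦❓❓❓❓❓

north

❓❓❓❓❓❓❓❓❓
🟩⬜🟩🟩🟦❓❓❓❓
🟫🟩🟫🟦🟦⬜🟩❓❓
🟫🟩⬜🟩🟩🟫🟫❓❓
🟫⬜🟫⬜🔴🟫🟫❓❓
⬛🟩🟩🟩🟩⬛⬛❓❓
🟩🟩🟩⬛🟫🟦🟩❓❓
⬛🟩⬛🟩🟩⬜⬜❓❓
🟦🟦⬜🟩⬜🟫🟫❓❓

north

❓❓❓❓❓❓❓❓❓
❓❓❓❓❓❓❓❓❓
🟩⬜🟩🟩🟦⬜⬜❓❓
🟫🟩🟫🟦🟦⬜🟩❓❓
🟫🟩⬜🟩🔴🟫🟫❓❓
🟫⬜🟫⬜🟩🟫🟫❓❓
⬛🟩🟩🟩🟩⬛⬛❓❓
🟩🟩🟩⬛🟫🟦🟩❓❓
⬛🟩⬛🟩🟩⬜⬜❓❓

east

❓❓❓❓❓❓❓❓❓
❓❓❓❓❓❓❓❓❓
⬜🟩🟩🟦⬜⬜🟩❓❓
🟩🟫🟦🟦⬜🟩🟫❓❓
🟩⬜🟩🟩🔴🟫⬜❓❓
⬜🟫⬜🟩🟫🟫🟩❓❓
🟩🟩🟩🟩⬛⬛🟦❓❓
🟩🟩⬛🟫🟦🟩❓❓❓
🟩⬛🟩🟩⬜⬜❓❓❓

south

❓❓❓❓❓❓❓❓❓
⬜🟩🟩🟦⬜⬜🟩❓❓
🟩🟫🟦🟦⬜🟩🟫❓❓
🟩⬜🟩🟩🟫🟫⬜❓❓
⬜🟫⬜🟩🔴🟫🟩❓❓
🟩🟩🟩🟩⬛⬛🟦❓❓
🟩🟩⬛🟫🟦🟩⬛❓❓
🟩⬛🟩🟩⬜⬜❓❓❓
🟦⬜🟩⬜🟫🟫❓❓❓

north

❓❓❓❓❓❓❓❓❓
❓❓❓❓❓❓❓❓❓
⬜🟩🟩🟦⬜⬜🟩❓❓
🟩🟫🟦🟦⬜🟩🟫❓❓
🟩⬜🟩🟩🔴🟫⬜❓❓
⬜🟫⬜🟩🟫🟫🟩❓❓
🟩🟩🟩🟩⬛⬛🟦❓❓
🟩🟩⬛🟫🟦🟩⬛❓❓
🟩⬛🟩🟩⬜⬜❓❓❓

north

❓❓❓❓❓❓❓❓❓
❓❓❓❓❓❓❓❓❓
❓❓🟦⬛🟩🟩⬛❓❓
⬜🟩🟩🟦⬜⬜🟩❓❓
🟩🟫🟦🟦🔴🟩🟫❓❓
🟩⬜🟩🟩🟫🟫⬜❓❓
⬜🟫⬜🟩🟫🟫🟩❓❓
🟩🟩🟩🟩⬛⬛🟦❓❓
🟩🟩⬛🟫🟦🟩⬛❓❓

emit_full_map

❓❓❓❓🟦⬛🟩🟩⬛
❓🟩⬜🟩🟩🟦⬜⬜🟩
🟩🟫🟩🟫🟦🟦🔴🟩🟫
🟫🟫🟩⬜🟩🟩🟫🟫⬜
⬜🟫⬜🟫⬜🟩🟫🟫🟩
🟩⬛🟩🟩🟩🟩⬛⬛🟦
⬜🟩🟩🟩⬛🟫🟦🟩⬛
🟩⬛🟩⬛🟩🟩⬜⬜❓
⬜🟦🟦⬜🟩⬜🟫🟫❓
⬜🟩🟩🟩🟦❓❓❓❓

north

❓❓❓❓❓❓❓❓❓
❓❓❓❓❓❓❓❓❓
❓❓🟩⬜⬜⬜🟦❓❓
❓❓🟦⬛🟩🟩⬛❓❓
⬜🟩🟩🟦🔴⬜🟩❓❓
🟩🟫🟦🟦⬜🟩🟫❓❓
🟩⬜🟩🟩🟫🟫⬜❓❓
⬜🟫⬜🟩🟫🟫🟩❓❓
🟩🟩🟩🟩⬛⬛🟦❓❓

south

❓❓❓❓❓❓❓❓❓
❓❓🟩⬜⬜⬜🟦❓❓
❓❓🟦⬛🟩🟩⬛❓❓
⬜🟩🟩🟦⬜⬜🟩❓❓
🟩🟫🟦🟦🔴🟩🟫❓❓
🟩⬜🟩🟩🟫🟫⬜❓❓
⬜🟫⬜🟩🟫🟫🟩❓❓
🟩🟩🟩🟩⬛⬛🟦❓❓
🟩🟩⬛🟫🟦🟩⬛❓❓

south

❓❓🟩⬜⬜⬜🟦❓❓
❓❓🟦⬛🟩🟩⬛❓❓
⬜🟩🟩🟦⬜⬜🟩❓❓
🟩🟫🟦🟦⬜🟩🟫❓❓
🟩⬜🟩🟩🔴🟫⬜❓❓
⬜🟫⬜🟩🟫🟫🟩❓❓
🟩🟩🟩🟩⬛⬛🟦❓❓
🟩🟩⬛🟫🟦🟩⬛❓❓
🟩⬛🟩🟩⬜⬜❓❓❓

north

❓❓❓❓❓❓❓❓❓
❓❓🟩⬜⬜⬜🟦❓❓
❓❓🟦⬛🟩🟩⬛❓❓
⬜🟩🟩🟦⬜⬜🟩❓❓
🟩🟫🟦🟦🔴🟩🟫❓❓
🟩⬜🟩🟩🟫🟫⬜❓❓
⬜🟫⬜🟩🟫🟫🟩❓❓
🟩🟩🟩🟩⬛⬛🟦❓❓
🟩🟩⬛🟫🟦🟩⬛❓❓

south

❓❓🟩⬜⬜⬜🟦❓❓
❓❓🟦⬛🟩🟩⬛❓❓
⬜🟩🟩🟦⬜⬜🟩❓❓
🟩🟫🟦🟦⬜🟩🟫❓❓
🟩⬜🟩🟩🔴🟫⬜❓❓
⬜🟫⬜🟩🟫🟫🟩❓❓
🟩🟩🟩🟩⬛⬛🟦❓❓
🟩🟩⬛🟫🟦🟩⬛❓❓
🟩⬛🟩🟩⬜⬜❓❓❓

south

❓❓🟦⬛🟩🟩⬛❓❓
⬜🟩🟩🟦⬜⬜🟩❓❓
🟩🟫🟦🟦⬜🟩🟫❓❓
🟩⬜🟩🟩🟫🟫⬜❓❓
⬜🟫⬜🟩🔴🟫🟩❓❓
🟩🟩🟩🟩⬛⬛🟦❓❓
🟩🟩⬛🟫🟦🟩⬛❓❓
🟩⬛🟩🟩⬜⬜❓❓❓
🟦⬜🟩⬜🟫🟫❓❓❓


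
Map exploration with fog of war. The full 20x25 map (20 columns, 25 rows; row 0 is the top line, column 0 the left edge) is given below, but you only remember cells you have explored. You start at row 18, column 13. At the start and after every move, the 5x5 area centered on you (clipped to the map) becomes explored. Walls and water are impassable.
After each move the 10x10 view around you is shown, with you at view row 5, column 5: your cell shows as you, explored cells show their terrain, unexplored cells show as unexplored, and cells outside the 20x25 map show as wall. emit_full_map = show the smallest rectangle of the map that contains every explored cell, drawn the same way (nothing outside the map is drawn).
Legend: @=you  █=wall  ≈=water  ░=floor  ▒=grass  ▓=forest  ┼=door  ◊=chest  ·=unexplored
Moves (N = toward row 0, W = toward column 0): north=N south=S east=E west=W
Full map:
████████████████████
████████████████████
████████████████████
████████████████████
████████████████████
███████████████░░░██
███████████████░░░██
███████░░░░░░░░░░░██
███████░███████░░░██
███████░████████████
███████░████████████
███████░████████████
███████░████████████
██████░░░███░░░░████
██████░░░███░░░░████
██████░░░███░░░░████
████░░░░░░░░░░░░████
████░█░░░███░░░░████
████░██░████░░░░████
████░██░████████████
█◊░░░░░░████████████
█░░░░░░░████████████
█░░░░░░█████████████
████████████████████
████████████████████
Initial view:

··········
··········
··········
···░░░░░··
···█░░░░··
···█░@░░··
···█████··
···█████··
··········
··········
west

··········
··········
··········
···░░░░░░·
···██░░░░·
···██@░░░·
···██████·
···██████·
··········
··········

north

··········
··········
··········
···██░░░··
···░░░░░░·
···██@░░░·
···██░░░░·
···██████·
···██████·
··········

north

··········
··········
··········
···██░░░··
···██░░░··
···░░@░░░·
···██░░░░·
···██░░░░·
···██████·
···██████·

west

··········
··········
··········
···███░░░·
···███░░░·
···░░@░░░░
···███░░░░
···███░░░░
····██████
····██████

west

··········
··········
··········
···░███░░░
···░███░░░
···░░@░░░░
···░███░░░
···████░░░
·····█████
·····█████

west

··········
··········
··········
···░░███░░
···░░███░░
···░░@░░░░
···░░███░░
···░████░░
······████
······████

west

··········
··········
··········
···░░░███░
···░░░███░
···░░@░░░░
···░░░███░
···█░████░
·······███
·······███

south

··········
··········
···░░░███░
···░░░███░
···░░░░░░░
···░░@███░
···█░████░
···█░█████
·······███
··········

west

··········
··········
····░░░███
···█░░░███
···░░░░░░░
···█░@░███
···██░████
···██░████
········██
··········

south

··········
····░░░███
···█░░░███
···░░░░░░░
···█░░░███
···██@████
···██░████
···░░░████
··········
··········

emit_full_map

·░░░███░░░·
█░░░███░░░·
░░░░░░░░░░░
█░░░███░░░░
██@████░░░░
██░████████
░░░████████

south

····░░░███
···█░░░███
···░░░░░░░
···█░░░███
···██░████
···██@████
···░░░████
···░░░██··
··········
··········

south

···█░░░███
···░░░░░░░
···█░░░███
···██░████
···██░████
···░░@████
···░░░██··
···░░███··
··········
··········

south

···░░░░░░░
···█░░░███
···██░████
···██░████
···░░░████
···░░@██··
···░░███··
···█████··
··········
██████████

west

····░░░░░░
····█░░░██
····██░███
···░██░███
···░░░░███
···░░@░██·
···░░░███·
···██████·
··········
██████████

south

····█░░░██
····██░███
···░██░███
···░░░░███
···░░░░██·
···░░@███·
···██████·
···█████··
██████████
██████████

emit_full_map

··░░░███░░░·
·█░░░███░░░·
·░░░░░░░░░░░
·█░░░███░░░░
·██░████░░░░
░██░████████
░░░░████████
░░░░██······
░░@███······
██████······
█████·······

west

·····█░░░█
·····██░██
····░██░██
···░░░░░██
···░░░░░██
···░░@░███
···███████
···██████·
██████████
██████████

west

█·····█░░░
█·····██░█
█····░██░█
█··░░░░░░█
█··░░░░░░█
█··░░@░░██
█··███████
█··███████
██████████
██████████

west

██·····█░░
██·····██░
██····░██░
██·◊░░░░░░
██·░░░░░░░
██·░░@░░░█
██·███████
██·███████
██████████
██████████

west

███·····█░
███·····██
███····░██
████◊░░░░░
████░░░░░░
████░@░░░░
██████████
██████████
██████████
██████████

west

████·····█
████·····█
████····░█
█████◊░░░░
█████░░░░░
█████@░░░░
██████████
██████████
██████████
██████████

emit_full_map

······░░░███░░░·
·····█░░░███░░░·
·····░░░░░░░░░░░
·····█░░░███░░░░
·····██░████░░░░
····░██░████████
█◊░░░░░░████████
█░░░░░░░██······
█@░░░░░███······
██████████······
█████████·······

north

████·····░
████·····█
████·····█
████████░█
█████◊░░░░
█████@░░░░
█████░░░░░
██████████
██████████
██████████

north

████·····█
████·····░
████·····█
████████·█
████████░█
█████@░░░░
█████░░░░░
█████░░░░░
██████████
██████████

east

███·····█░
███·····░░
███·····█░
███████░██
███████░██
████◊@░░░░
████░░░░░░
████░░░░░░
██████████
██████████

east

██·····█░░
██·····░░░
██·····█░░
██████░██░
██████░██░
███◊░@░░░░
███░░░░░░░
███░░░░░░█
██████████
██████████

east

█·····█░░░
█·····░░░░
█·····█░░░
█████░██░█
█████░██░█
██◊░░@░░░█
██░░░░░░░█
██░░░░░░██
██████████
██████████

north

█······░░░
█·····█░░░
█·····░░░░
█··██░█░░░
█████░██░█
█████@██░█
██◊░░░░░░█
██░░░░░░░█
██░░░░░░██
██████████

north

█·········
█······░░░
█·····█░░░
█··██░░░░░
█··██░█░░░
█████@██░█
█████░██░█
██◊░░░░░░█
██░░░░░░░█
██░░░░░░██

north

█·········
█·········
█······░░░
█··████░░░
█··██░░░░░
█··██@█░░░
█████░██░█
█████░██░█
██◊░░░░░░█
██░░░░░░░█

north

█·········
█·········
█·········
█··████░░░
█··████░░░
█··██@░░░░
█··██░█░░░
█████░██░█
█████░██░█
██◊░░░░░░█

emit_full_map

··████░░░███░░░·
··████░░░███░░░·
··██@░░░░░░░░░░░
··██░█░░░███░░░░
████░██░████░░░░
████░██░████████
█◊░░░░░░████████
█░░░░░░░██······
█░░░░░░███······
██████████······
█████████·······

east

··········
··········
··········
··████░░░█
··████░░░█
··██░@░░░░
··██░█░░░█
████░██░██
████░██░██
█◊░░░░░░██

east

··········
··········
··········
·████░░░██
·████░░░██
·██░░@░░░░
·██░█░░░██
███░██░███
███░██░███
◊░░░░░░███

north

··········
··········
··········
···██░░░··
·████░░░██
·████@░░██
·██░░░░░░░
·██░█░░░██
███░██░███
███░██░███

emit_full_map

····██░░░·······
··████░░░███░░░·
··████@░░███░░░·
··██░░░░░░░░░░░░
··██░█░░░███░░░░
████░██░████░░░░
████░██░████████
█◊░░░░░░████████
█░░░░░░░██······
█░░░░░░███······
██████████······
█████████·······
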